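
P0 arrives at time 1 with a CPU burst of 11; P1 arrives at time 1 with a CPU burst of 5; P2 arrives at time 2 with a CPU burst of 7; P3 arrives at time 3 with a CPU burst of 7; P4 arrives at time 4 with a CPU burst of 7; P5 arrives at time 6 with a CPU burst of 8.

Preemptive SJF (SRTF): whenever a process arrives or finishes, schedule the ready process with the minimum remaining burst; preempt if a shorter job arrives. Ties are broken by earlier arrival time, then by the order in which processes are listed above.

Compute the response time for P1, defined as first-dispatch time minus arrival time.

0

Timeline: | idle 0-1 | P1 1-6 | P2 6-13 | P3 13-20 | P4 20-27 | P5 27-35 | P0 35-46 |
Completion: P0=46  P1=6  P2=13  P3=20  P4=27  P5=35
Response(P1) = first start − arrival = 1 − 1 = 0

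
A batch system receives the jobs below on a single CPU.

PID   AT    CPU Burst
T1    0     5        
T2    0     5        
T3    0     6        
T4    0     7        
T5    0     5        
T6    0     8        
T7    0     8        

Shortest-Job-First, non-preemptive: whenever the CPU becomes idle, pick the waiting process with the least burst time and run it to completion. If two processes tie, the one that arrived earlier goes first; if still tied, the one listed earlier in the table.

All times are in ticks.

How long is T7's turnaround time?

Gantt: | T1 0-5 | T2 5-10 | T5 10-15 | T3 15-21 | T4 21-28 | T6 28-36 | T7 36-44 |
Completion: T1=5  T2=10  T3=21  T4=28  T5=15  T6=36  T7=44
Turnaround(T7) = completion − arrival = 44 − 0 = 44

44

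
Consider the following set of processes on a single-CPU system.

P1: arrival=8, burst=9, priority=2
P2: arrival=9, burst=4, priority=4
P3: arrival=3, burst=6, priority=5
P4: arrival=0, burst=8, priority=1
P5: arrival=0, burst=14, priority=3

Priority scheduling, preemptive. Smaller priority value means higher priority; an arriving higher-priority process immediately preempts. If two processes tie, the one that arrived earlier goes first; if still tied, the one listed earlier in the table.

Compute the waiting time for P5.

Schedule: | P4 0-8 | P1 8-17 | P5 17-31 | P2 31-35 | P3 35-41 |
Completion: P1=17  P2=35  P3=41  P4=8  P5=31
Turnaround (C−A): P1=9  P2=26  P3=38  P4=8  P5=31
Waiting(P5) = turnaround − burst = 31 − 14 = 17

17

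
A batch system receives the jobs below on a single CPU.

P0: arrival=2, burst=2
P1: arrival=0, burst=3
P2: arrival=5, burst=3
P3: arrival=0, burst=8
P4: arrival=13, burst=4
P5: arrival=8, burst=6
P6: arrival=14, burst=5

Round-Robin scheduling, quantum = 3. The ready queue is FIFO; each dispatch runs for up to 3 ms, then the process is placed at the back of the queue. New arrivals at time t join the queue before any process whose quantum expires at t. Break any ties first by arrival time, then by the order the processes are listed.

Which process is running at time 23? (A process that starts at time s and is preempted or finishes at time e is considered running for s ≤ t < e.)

P3

Gantt: | P1 0-3 | P3 3-6 | P0 6-8 | P2 8-11 | P3 11-14 | P5 14-17 | P4 17-20 | P6 20-23 | P3 23-25 | P5 25-28 | P4 28-29 | P6 29-31 |
Completion: P0=8  P1=3  P2=11  P3=25  P4=29  P5=28  P6=31
Turnaround (C−A): P0=6  P1=3  P2=6  P3=25  P4=16  P5=20  P6=17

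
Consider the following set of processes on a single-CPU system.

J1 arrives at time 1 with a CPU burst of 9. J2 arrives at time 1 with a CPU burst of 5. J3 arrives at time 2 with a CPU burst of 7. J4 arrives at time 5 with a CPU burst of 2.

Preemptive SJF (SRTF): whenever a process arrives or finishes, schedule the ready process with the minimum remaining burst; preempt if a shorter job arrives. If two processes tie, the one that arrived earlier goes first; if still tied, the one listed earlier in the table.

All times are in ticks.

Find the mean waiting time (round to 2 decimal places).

Timeline: | idle 0-1 | J2 1-6 | J4 6-8 | J3 8-15 | J1 15-24 |
Completion: J1=24  J2=6  J3=15  J4=8
Turnaround (C−A): J1=23  J2=5  J3=13  J4=3
Waiting times: J1=14, J2=0, J3=6, J4=1
Average waiting = (14+0+6+1) / 4 = 21/4 = 5.25

5.25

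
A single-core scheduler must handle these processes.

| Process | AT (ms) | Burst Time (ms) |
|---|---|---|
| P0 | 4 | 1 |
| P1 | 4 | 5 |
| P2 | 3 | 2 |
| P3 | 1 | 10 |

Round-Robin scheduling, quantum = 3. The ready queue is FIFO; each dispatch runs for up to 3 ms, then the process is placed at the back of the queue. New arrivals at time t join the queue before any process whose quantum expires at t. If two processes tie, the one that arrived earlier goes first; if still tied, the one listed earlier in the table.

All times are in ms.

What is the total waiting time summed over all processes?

17

Gantt: | idle 0-1 | P3 1-4 | P2 4-6 | P0 6-7 | P1 7-10 | P3 10-13 | P1 13-15 | P3 15-19 |
Completion: P0=7  P1=15  P2=6  P3=19
Turnaround (C−A): P0=3  P1=11  P2=3  P3=18
Waiting = turnaround − burst: P0=2, P1=6, P2=1, P3=8
Total waiting = 2 + 6 + 1 + 8 = 17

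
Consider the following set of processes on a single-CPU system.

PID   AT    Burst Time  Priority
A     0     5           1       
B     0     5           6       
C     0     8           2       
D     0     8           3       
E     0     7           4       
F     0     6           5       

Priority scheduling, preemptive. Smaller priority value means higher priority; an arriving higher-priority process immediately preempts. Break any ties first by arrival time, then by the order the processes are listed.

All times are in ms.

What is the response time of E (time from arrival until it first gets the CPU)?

Timeline: | A 0-5 | C 5-13 | D 13-21 | E 21-28 | F 28-34 | B 34-39 |
Completion: A=5  B=39  C=13  D=21  E=28  F=34
Turnaround (C−A): A=5  B=39  C=13  D=21  E=28  F=34
Response(E) = first start − arrival = 21 − 0 = 21

21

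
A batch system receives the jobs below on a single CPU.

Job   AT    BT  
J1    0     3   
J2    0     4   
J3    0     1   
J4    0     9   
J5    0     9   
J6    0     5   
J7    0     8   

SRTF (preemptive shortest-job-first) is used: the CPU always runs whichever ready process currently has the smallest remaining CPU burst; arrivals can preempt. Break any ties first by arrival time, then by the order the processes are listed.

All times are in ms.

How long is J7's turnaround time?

Gantt: | J3 0-1 | J1 1-4 | J2 4-8 | J6 8-13 | J7 13-21 | J4 21-30 | J5 30-39 |
Completion: J1=4  J2=8  J3=1  J4=30  J5=39  J6=13  J7=21
Turnaround(J7) = completion − arrival = 21 − 0 = 21

21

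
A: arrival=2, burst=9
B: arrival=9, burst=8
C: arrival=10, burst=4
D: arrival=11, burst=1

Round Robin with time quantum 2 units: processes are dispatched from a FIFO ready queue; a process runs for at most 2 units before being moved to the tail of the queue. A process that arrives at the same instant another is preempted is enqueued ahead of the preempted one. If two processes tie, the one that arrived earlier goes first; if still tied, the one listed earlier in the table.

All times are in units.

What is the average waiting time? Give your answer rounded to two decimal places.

5.25

Timeline: | idle 0-2 | A 2-10 | B 10-12 | C 12-14 | A 14-15 | D 15-16 | B 16-18 | C 18-20 | B 20-24 |
Completion: A=15  B=24  C=20  D=16
Turnaround (C−A): A=13  B=15  C=10  D=5
Waiting times: A=4, B=7, C=6, D=4
Average waiting = (4+7+6+4) / 4 = 21/4 = 5.25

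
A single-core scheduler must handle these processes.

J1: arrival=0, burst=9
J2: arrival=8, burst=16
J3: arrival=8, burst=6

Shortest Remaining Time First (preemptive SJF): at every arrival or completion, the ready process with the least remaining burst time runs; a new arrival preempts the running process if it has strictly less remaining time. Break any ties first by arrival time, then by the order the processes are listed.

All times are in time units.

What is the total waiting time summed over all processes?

Timeline: | J1 0-9 | J3 9-15 | J2 15-31 |
Completion: J1=9  J2=31  J3=15
Waiting = turnaround − burst: J1=0, J2=7, J3=1
Total waiting = 0 + 7 + 1 = 8

8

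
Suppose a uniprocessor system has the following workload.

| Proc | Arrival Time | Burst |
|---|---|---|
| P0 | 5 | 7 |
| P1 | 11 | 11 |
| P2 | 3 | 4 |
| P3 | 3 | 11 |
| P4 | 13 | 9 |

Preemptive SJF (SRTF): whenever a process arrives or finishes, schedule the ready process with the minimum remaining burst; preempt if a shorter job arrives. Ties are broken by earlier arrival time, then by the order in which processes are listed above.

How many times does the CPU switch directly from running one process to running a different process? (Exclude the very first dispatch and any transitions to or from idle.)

Schedule: | idle 0-3 | P2 3-7 | P0 7-14 | P4 14-23 | P3 23-34 | P1 34-45 |
Completion: P0=14  P1=45  P2=7  P3=34  P4=23
Turnaround (C−A): P0=9  P1=34  P2=4  P3=31  P4=10

4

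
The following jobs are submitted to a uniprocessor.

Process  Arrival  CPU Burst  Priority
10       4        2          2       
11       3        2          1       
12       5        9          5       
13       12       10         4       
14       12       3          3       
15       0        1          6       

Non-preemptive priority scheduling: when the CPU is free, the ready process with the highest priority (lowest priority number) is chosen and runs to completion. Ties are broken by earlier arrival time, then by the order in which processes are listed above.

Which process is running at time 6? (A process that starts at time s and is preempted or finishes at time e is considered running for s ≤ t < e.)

Timeline: | 15 0-1 | idle 1-3 | 11 3-5 | 10 5-7 | 12 7-16 | 14 16-19 | 13 19-29 |
Completion: 10=7  11=5  12=16  13=29  14=19  15=1
Turnaround (C−A): 10=3  11=2  12=11  13=17  14=7  15=1

10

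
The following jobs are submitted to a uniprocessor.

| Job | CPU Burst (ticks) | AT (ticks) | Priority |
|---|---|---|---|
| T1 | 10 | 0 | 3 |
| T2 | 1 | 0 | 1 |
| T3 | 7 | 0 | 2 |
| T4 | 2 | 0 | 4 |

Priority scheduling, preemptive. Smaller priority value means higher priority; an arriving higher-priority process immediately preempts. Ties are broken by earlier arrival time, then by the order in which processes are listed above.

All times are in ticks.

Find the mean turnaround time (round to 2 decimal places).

Gantt: | T2 0-1 | T3 1-8 | T1 8-18 | T4 18-20 |
Completion: T1=18  T2=1  T3=8  T4=20
Turnaround (C−A): T1=18  T2=1  T3=8  T4=20
Turnaround times: T1=18, T2=1, T3=8, T4=20
Average turnaround = (18+1+8+20) / 4 = 47/4 = 11.75

11.75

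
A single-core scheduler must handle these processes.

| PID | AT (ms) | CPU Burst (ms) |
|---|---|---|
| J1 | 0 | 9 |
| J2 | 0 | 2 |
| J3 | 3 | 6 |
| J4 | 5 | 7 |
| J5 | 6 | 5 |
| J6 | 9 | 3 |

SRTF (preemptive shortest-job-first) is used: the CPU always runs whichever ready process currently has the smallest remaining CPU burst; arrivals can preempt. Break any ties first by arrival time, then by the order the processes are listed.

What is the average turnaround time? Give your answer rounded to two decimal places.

Schedule: | J2 0-2 | J1 2-3 | J3 3-9 | J6 9-12 | J5 12-17 | J4 17-24 | J1 24-32 |
Completion: J1=32  J2=2  J3=9  J4=24  J5=17  J6=12
Turnaround times: J1=32, J2=2, J3=6, J4=19, J5=11, J6=3
Average turnaround = (32+2+6+19+11+3) / 6 = 73/6 = 12.17

12.17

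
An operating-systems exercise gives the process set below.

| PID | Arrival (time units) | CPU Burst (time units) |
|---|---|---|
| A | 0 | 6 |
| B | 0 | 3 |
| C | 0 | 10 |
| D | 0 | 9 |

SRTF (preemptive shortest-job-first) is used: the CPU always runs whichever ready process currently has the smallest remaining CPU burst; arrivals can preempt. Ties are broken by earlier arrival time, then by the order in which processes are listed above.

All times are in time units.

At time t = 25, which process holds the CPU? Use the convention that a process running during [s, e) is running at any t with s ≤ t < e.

C

Timeline: | B 0-3 | A 3-9 | D 9-18 | C 18-28 |
Completion: A=9  B=3  C=28  D=18
Turnaround (C−A): A=9  B=3  C=28  D=18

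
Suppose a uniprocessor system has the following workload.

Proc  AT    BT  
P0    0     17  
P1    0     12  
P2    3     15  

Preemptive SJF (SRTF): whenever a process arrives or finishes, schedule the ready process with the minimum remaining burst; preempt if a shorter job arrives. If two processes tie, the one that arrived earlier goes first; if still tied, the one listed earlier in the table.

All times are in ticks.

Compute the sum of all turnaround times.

Schedule: | P1 0-12 | P2 12-27 | P0 27-44 |
Completion: P0=44  P1=12  P2=27
Turnaround (C−A): P0=44  P1=12  P2=24
Turnaround = completion − arrival: P0=44, P1=12, P2=24
Total turnaround = 44 + 12 + 24 = 80

80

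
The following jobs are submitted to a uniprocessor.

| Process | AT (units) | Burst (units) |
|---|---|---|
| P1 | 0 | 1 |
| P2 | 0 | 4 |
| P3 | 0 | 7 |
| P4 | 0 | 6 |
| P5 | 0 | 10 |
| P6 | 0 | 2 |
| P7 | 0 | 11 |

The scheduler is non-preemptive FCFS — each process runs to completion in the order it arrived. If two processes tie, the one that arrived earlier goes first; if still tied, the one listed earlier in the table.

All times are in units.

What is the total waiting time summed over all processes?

Timeline: | P1 0-1 | P2 1-5 | P3 5-12 | P4 12-18 | P5 18-28 | P6 28-30 | P7 30-41 |
Completion: P1=1  P2=5  P3=12  P4=18  P5=28  P6=30  P7=41
Turnaround (C−A): P1=1  P2=5  P3=12  P4=18  P5=28  P6=30  P7=41
Waiting = turnaround − burst: P1=0, P2=1, P3=5, P4=12, P5=18, P6=28, P7=30
Total waiting = 0 + 1 + 5 + 12 + 18 + 28 + 30 = 94

94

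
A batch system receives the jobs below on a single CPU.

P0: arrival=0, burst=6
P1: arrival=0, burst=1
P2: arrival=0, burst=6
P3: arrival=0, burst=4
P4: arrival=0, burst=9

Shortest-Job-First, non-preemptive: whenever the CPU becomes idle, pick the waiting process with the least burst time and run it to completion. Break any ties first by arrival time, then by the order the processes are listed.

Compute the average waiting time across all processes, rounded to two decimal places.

6.80

Schedule: | P1 0-1 | P3 1-5 | P0 5-11 | P2 11-17 | P4 17-26 |
Completion: P0=11  P1=1  P2=17  P3=5  P4=26
Turnaround (C−A): P0=11  P1=1  P2=17  P3=5  P4=26
Waiting times: P0=5, P1=0, P2=11, P3=1, P4=17
Average waiting = (5+0+11+1+17) / 5 = 34/5 = 6.80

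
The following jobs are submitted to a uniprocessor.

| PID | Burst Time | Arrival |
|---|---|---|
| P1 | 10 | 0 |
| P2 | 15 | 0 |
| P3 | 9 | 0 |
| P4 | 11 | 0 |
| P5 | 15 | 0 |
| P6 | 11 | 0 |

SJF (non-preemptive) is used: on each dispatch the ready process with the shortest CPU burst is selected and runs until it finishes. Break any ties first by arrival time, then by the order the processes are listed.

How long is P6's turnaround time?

41

Gantt: | P3 0-9 | P1 9-19 | P4 19-30 | P6 30-41 | P2 41-56 | P5 56-71 |
Completion: P1=19  P2=56  P3=9  P4=30  P5=71  P6=41
Turnaround(P6) = completion − arrival = 41 − 0 = 41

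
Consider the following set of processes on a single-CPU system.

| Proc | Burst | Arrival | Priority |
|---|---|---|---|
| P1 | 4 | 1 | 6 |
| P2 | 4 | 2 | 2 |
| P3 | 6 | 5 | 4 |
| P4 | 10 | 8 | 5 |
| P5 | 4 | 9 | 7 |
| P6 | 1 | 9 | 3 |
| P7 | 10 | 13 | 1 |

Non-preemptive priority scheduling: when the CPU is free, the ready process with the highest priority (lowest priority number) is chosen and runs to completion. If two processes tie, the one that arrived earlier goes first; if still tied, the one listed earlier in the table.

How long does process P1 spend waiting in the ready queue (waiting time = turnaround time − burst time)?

0

Schedule: | idle 0-1 | P1 1-5 | P2 5-9 | P6 9-10 | P3 10-16 | P7 16-26 | P4 26-36 | P5 36-40 |
Completion: P1=5  P2=9  P3=16  P4=36  P5=40  P6=10  P7=26
Waiting(P1) = turnaround − burst = 4 − 4 = 0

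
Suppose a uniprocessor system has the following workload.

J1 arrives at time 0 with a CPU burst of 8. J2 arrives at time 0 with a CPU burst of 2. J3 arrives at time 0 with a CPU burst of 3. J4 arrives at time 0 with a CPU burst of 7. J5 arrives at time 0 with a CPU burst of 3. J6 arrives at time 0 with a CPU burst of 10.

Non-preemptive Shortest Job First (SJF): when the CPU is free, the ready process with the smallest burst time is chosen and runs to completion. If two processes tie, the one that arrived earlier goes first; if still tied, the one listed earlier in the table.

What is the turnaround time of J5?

Gantt: | J2 0-2 | J3 2-5 | J5 5-8 | J4 8-15 | J1 15-23 | J6 23-33 |
Completion: J1=23  J2=2  J3=5  J4=15  J5=8  J6=33
Turnaround (C−A): J1=23  J2=2  J3=5  J4=15  J5=8  J6=33
Turnaround(J5) = completion − arrival = 8 − 0 = 8

8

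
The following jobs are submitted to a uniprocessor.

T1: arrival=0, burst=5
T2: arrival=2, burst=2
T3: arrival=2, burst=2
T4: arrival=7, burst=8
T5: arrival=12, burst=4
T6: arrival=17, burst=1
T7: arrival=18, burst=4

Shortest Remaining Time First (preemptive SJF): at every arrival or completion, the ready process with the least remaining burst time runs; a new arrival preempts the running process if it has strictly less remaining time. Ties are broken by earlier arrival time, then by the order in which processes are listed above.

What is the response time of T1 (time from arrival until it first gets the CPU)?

Gantt: | T1 0-2 | T2 2-4 | T3 4-6 | T1 6-9 | T4 9-12 | T5 12-16 | T4 16-17 | T6 17-18 | T4 18-22 | T7 22-26 |
Completion: T1=9  T2=4  T3=6  T4=22  T5=16  T6=18  T7=26
Response(T1) = first start − arrival = 0 − 0 = 0

0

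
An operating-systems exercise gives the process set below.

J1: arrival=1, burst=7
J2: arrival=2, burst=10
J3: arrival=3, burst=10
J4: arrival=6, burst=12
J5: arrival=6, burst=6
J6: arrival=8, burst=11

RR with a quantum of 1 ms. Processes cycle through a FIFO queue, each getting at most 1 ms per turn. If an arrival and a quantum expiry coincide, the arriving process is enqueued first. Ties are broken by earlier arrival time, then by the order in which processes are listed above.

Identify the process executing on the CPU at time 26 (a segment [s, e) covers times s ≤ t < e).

J4

Schedule: | idle 0-1 | J1 1-2 | J2 2-3 | J1 3-4 | J3 4-5 | J2 5-6 | J1 6-7 | J3 7-8 | J4 8-9 | J5 9-10 | J2 10-11 | J1 11-12 | J6 12-13 | J3 13-14 | J4 14-15 | J5 15-16 | J2 16-17 | J1 17-18 | J6 18-19 | J3 19-20 | J4 20-21 | J5 21-22 | J2 22-23 | J1 23-24 | J6 24-25 | J3 25-26 | J4 26-27 | J5 27-28 | J2 28-29 | J1 29-30 | J6 30-31 | J3 31-32 | J4 32-33 | J5 33-34 | J2 34-35 | J6 35-36 | J3 36-37 | J4 37-38 | J5 38-39 | J2 39-40 | J6 40-41 | J3 41-42 | J4 42-43 | J2 43-44 | J6 44-45 | J3 45-46 | J4 46-47 | J2 47-48 | J6 48-49 | J3 49-50 | J4 50-51 | J6 51-52 | J4 52-53 | J6 53-54 | J4 54-55 | J6 55-56 | J4 56-57 |
Completion: J1=30  J2=48  J3=50  J4=57  J5=39  J6=56
Turnaround (C−A): J1=29  J2=46  J3=47  J4=51  J5=33  J6=48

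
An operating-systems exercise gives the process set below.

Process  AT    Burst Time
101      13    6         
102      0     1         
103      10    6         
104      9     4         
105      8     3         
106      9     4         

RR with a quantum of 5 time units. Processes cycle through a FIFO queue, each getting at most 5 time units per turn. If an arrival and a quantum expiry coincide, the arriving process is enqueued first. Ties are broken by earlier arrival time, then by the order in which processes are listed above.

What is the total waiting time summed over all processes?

Schedule: | 102 0-1 | idle 1-8 | 105 8-11 | 104 11-15 | 106 15-19 | 103 19-24 | 101 24-29 | 103 29-30 | 101 30-31 |
Completion: 101=31  102=1  103=30  104=15  105=11  106=19
Waiting = turnaround − burst: 101=12, 102=0, 103=14, 104=2, 105=0, 106=6
Total waiting = 12 + 0 + 14 + 2 + 0 + 6 = 34

34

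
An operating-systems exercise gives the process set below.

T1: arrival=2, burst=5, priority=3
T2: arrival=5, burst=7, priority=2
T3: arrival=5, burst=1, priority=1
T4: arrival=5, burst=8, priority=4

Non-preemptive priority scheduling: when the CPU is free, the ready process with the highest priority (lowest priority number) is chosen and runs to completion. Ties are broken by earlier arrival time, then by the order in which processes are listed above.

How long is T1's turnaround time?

5

Schedule: | idle 0-2 | T1 2-7 | T3 7-8 | T2 8-15 | T4 15-23 |
Completion: T1=7  T2=15  T3=8  T4=23
Turnaround(T1) = completion − arrival = 7 − 2 = 5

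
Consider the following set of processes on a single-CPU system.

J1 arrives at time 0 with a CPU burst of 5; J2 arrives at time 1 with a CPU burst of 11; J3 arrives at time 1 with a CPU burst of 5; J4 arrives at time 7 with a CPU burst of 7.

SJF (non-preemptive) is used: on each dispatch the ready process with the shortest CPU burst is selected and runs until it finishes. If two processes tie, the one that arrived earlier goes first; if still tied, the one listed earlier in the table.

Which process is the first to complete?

J1

Schedule: | J1 0-5 | J3 5-10 | J4 10-17 | J2 17-28 |
Completion: J1=5  J2=28  J3=10  J4=17
Turnaround (C−A): J1=5  J2=27  J3=9  J4=10
Finish order: J1 → J3 → J4 → J2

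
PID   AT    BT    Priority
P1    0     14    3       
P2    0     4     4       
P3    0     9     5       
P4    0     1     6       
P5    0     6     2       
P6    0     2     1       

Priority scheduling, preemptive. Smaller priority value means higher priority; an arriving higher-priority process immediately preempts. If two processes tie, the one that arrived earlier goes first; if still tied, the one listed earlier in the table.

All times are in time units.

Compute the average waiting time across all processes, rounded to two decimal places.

15.50

Schedule: | P6 0-2 | P5 2-8 | P1 8-22 | P2 22-26 | P3 26-35 | P4 35-36 |
Completion: P1=22  P2=26  P3=35  P4=36  P5=8  P6=2
Turnaround (C−A): P1=22  P2=26  P3=35  P4=36  P5=8  P6=2
Waiting times: P1=8, P2=22, P3=26, P4=35, P5=2, P6=0
Average waiting = (8+22+26+35+2+0) / 6 = 93/6 = 15.50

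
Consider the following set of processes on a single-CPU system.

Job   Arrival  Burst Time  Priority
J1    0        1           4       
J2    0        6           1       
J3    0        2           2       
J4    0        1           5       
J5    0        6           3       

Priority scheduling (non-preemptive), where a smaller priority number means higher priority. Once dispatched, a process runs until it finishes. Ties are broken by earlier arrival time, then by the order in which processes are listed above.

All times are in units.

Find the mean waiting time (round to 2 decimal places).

Timeline: | J2 0-6 | J3 6-8 | J5 8-14 | J1 14-15 | J4 15-16 |
Completion: J1=15  J2=6  J3=8  J4=16  J5=14
Waiting times: J1=14, J2=0, J3=6, J4=15, J5=8
Average waiting = (14+0+6+15+8) / 5 = 43/5 = 8.60

8.60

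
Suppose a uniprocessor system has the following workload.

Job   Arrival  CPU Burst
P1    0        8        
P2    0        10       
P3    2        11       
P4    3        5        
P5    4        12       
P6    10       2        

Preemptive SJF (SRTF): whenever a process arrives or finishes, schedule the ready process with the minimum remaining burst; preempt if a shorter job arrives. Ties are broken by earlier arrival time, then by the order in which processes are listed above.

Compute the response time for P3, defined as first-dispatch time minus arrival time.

23

Gantt: | P1 0-8 | P4 8-10 | P6 10-12 | P4 12-15 | P2 15-25 | P3 25-36 | P5 36-48 |
Completion: P1=8  P2=25  P3=36  P4=15  P5=48  P6=12
Response(P3) = first start − arrival = 25 − 2 = 23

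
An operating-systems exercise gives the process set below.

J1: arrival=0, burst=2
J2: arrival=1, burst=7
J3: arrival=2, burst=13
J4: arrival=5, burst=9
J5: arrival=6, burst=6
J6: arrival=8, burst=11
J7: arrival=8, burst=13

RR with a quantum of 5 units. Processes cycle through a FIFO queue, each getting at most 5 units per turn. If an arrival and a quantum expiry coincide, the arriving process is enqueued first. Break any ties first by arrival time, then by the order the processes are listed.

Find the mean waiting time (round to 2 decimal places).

28.29

Schedule: | J1 0-2 | J2 2-7 | J3 7-12 | J4 12-17 | J5 17-22 | J2 22-24 | J6 24-29 | J7 29-34 | J3 34-39 | J4 39-43 | J5 43-44 | J6 44-49 | J7 49-54 | J3 54-57 | J6 57-58 | J7 58-61 |
Completion: J1=2  J2=24  J3=57  J4=43  J5=44  J6=58  J7=61
Turnaround (C−A): J1=2  J2=23  J3=55  J4=38  J5=38  J6=50  J7=53
Waiting times: J1=0, J2=16, J3=42, J4=29, J5=32, J6=39, J7=40
Average waiting = (0+16+42+29+32+39+40) / 7 = 198/7 = 28.29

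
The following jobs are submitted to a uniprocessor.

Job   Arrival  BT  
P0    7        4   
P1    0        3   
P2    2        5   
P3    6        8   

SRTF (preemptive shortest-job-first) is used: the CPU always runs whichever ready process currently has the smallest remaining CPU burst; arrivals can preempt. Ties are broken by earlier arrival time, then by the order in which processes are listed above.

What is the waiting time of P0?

1

Timeline: | P1 0-3 | P2 3-8 | P0 8-12 | P3 12-20 |
Completion: P0=12  P1=3  P2=8  P3=20
Waiting(P0) = turnaround − burst = 5 − 4 = 1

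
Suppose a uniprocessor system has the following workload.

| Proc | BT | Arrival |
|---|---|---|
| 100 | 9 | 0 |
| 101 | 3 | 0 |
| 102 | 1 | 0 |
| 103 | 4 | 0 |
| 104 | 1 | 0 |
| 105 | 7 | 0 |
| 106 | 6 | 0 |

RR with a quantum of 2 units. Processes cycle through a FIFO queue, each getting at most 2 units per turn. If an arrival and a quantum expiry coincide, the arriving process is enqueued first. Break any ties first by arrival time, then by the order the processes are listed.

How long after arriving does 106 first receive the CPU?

10

Schedule: | 100 0-2 | 101 2-4 | 102 4-5 | 103 5-7 | 104 7-8 | 105 8-10 | 106 10-12 | 100 12-14 | 101 14-15 | 103 15-17 | 105 17-19 | 106 19-21 | 100 21-23 | 105 23-25 | 106 25-27 | 100 27-29 | 105 29-30 | 100 30-31 |
Completion: 100=31  101=15  102=5  103=17  104=8  105=30  106=27
Response(106) = first start − arrival = 10 − 0 = 10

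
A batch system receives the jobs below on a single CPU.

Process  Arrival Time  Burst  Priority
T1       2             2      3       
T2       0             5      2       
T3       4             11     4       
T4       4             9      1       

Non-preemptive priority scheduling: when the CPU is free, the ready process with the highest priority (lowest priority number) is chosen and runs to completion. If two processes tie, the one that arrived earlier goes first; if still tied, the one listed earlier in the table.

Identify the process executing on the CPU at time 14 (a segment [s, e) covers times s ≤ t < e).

T1

Timeline: | T2 0-5 | T4 5-14 | T1 14-16 | T3 16-27 |
Completion: T1=16  T2=5  T3=27  T4=14
Turnaround (C−A): T1=14  T2=5  T3=23  T4=10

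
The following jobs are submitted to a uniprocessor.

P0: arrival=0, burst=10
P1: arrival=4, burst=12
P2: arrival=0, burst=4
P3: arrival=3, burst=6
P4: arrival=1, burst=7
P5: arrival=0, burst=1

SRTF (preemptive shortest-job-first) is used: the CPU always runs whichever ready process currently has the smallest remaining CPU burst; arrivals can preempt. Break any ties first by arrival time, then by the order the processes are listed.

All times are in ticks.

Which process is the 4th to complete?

P4

Schedule: | P5 0-1 | P2 1-5 | P3 5-11 | P4 11-18 | P0 18-28 | P1 28-40 |
Completion: P0=28  P1=40  P2=5  P3=11  P4=18  P5=1
Turnaround (C−A): P0=28  P1=36  P2=5  P3=8  P4=17  P5=1
Finish order: P5 → P2 → P3 → P4 → P0 → P1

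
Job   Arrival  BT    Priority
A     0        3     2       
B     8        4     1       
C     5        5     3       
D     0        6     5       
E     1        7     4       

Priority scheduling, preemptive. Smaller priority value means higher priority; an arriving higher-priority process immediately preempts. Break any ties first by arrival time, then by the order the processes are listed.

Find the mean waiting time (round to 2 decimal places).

Gantt: | A 0-3 | E 3-5 | C 5-8 | B 8-12 | C 12-14 | E 14-19 | D 19-25 |
Completion: A=3  B=12  C=14  D=25  E=19
Waiting times: A=0, B=0, C=4, D=19, E=11
Average waiting = (0+0+4+19+11) / 5 = 34/5 = 6.80

6.80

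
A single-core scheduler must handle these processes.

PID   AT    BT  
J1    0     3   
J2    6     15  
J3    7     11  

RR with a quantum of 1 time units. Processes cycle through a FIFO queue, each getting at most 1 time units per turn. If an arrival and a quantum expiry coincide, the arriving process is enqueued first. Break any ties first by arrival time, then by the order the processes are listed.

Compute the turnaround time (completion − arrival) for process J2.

Gantt: | J1 0-3 | idle 3-6 | J2 6-7 | J3 7-8 | J2 8-9 | J3 9-10 | J2 10-11 | J3 11-12 | J2 12-13 | J3 13-14 | J2 14-15 | J3 15-16 | J2 16-17 | J3 17-18 | J2 18-19 | J3 19-20 | J2 20-21 | J3 21-22 | J2 22-23 | J3 23-24 | J2 24-25 | J3 25-26 | J2 26-27 | J3 27-28 | J2 28-32 |
Completion: J1=3  J2=32  J3=28
Turnaround(J2) = completion − arrival = 32 − 6 = 26

26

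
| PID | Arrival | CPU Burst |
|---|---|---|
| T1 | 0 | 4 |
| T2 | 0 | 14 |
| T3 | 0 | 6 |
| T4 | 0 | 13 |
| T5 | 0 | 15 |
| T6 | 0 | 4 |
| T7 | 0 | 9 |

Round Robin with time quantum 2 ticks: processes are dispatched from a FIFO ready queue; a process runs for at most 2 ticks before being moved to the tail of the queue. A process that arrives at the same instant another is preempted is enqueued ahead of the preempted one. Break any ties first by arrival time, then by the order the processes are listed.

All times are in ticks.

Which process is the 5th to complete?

Gantt: | T1 0-2 | T2 2-4 | T3 4-6 | T4 6-8 | T5 8-10 | T6 10-12 | T7 12-14 | T1 14-16 | T2 16-18 | T3 18-20 | T4 20-22 | T5 22-24 | T6 24-26 | T7 26-28 | T2 28-30 | T3 30-32 | T4 32-34 | T5 34-36 | T7 36-38 | T2 38-40 | T4 40-42 | T5 42-44 | T7 44-46 | T2 46-48 | T4 48-50 | T5 50-52 | T7 52-53 | T2 53-55 | T4 55-57 | T5 57-59 | T2 59-61 | T4 61-62 | T5 62-65 |
Completion: T1=16  T2=61  T3=32  T4=62  T5=65  T6=26  T7=53
Turnaround (C−A): T1=16  T2=61  T3=32  T4=62  T5=65  T6=26  T7=53
Finish order: T1 → T6 → T3 → T7 → T2 → T4 → T5

T2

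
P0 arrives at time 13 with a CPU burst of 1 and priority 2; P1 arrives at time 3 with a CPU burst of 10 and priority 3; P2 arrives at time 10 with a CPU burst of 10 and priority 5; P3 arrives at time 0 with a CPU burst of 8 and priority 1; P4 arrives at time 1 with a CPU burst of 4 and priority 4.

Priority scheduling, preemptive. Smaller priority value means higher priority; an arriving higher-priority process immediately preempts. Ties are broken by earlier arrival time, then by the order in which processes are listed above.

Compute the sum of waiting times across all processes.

Schedule: | P3 0-8 | P1 8-13 | P0 13-14 | P1 14-19 | P4 19-23 | P2 23-33 |
Completion: P0=14  P1=19  P2=33  P3=8  P4=23
Turnaround (C−A): P0=1  P1=16  P2=23  P3=8  P4=22
Waiting = turnaround − burst: P0=0, P1=6, P2=13, P3=0, P4=18
Total waiting = 0 + 6 + 13 + 0 + 18 = 37

37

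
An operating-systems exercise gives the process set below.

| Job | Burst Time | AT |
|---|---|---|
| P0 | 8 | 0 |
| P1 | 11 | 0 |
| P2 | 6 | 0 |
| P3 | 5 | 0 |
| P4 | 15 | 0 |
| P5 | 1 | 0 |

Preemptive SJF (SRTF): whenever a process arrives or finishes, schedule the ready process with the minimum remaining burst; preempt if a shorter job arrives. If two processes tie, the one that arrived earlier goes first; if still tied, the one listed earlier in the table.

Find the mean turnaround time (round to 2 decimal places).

Gantt: | P5 0-1 | P3 1-6 | P2 6-12 | P0 12-20 | P1 20-31 | P4 31-46 |
Completion: P0=20  P1=31  P2=12  P3=6  P4=46  P5=1
Turnaround (C−A): P0=20  P1=31  P2=12  P3=6  P4=46  P5=1
Turnaround times: P0=20, P1=31, P2=12, P3=6, P4=46, P5=1
Average turnaround = (20+31+12+6+46+1) / 6 = 116/6 = 19.33

19.33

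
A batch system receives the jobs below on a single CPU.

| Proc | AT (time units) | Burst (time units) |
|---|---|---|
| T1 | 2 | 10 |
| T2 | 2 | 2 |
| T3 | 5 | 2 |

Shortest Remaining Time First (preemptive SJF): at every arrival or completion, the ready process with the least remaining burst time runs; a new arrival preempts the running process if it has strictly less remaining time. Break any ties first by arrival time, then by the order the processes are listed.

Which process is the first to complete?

Schedule: | idle 0-2 | T2 2-4 | T1 4-5 | T3 5-7 | T1 7-16 |
Completion: T1=16  T2=4  T3=7
Turnaround (C−A): T1=14  T2=2  T3=2
Finish order: T2 → T3 → T1

T2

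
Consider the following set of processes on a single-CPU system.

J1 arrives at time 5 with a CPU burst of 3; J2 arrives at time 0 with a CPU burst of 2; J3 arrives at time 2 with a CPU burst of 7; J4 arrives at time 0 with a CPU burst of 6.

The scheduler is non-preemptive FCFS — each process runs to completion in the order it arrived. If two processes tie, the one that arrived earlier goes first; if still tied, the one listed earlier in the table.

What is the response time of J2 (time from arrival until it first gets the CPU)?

0

Gantt: | J2 0-2 | J4 2-8 | J3 8-15 | J1 15-18 |
Completion: J1=18  J2=2  J3=15  J4=8
Response(J2) = first start − arrival = 0 − 0 = 0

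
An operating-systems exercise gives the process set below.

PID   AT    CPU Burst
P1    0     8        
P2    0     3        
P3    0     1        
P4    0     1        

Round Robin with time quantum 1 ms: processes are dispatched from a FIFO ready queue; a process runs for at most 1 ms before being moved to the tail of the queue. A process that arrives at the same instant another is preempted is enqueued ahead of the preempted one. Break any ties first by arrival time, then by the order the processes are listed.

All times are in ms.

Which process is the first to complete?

P3

Gantt: | P1 0-1 | P2 1-2 | P3 2-3 | P4 3-4 | P1 4-5 | P2 5-6 | P1 6-7 | P2 7-8 | P1 8-13 |
Completion: P1=13  P2=8  P3=3  P4=4
Turnaround (C−A): P1=13  P2=8  P3=3  P4=4
Finish order: P3 → P4 → P2 → P1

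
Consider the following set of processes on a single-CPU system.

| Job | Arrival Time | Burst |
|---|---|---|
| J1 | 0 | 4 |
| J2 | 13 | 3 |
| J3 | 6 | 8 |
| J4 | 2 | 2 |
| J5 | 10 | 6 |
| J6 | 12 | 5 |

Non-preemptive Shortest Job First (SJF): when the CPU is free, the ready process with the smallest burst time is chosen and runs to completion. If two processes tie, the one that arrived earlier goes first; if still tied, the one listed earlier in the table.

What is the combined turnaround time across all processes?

48

Timeline: | J1 0-4 | J4 4-6 | J3 6-14 | J2 14-17 | J6 17-22 | J5 22-28 |
Completion: J1=4  J2=17  J3=14  J4=6  J5=28  J6=22
Turnaround = completion − arrival: J1=4, J2=4, J3=8, J4=4, J5=18, J6=10
Total turnaround = 4 + 4 + 8 + 4 + 18 + 10 = 48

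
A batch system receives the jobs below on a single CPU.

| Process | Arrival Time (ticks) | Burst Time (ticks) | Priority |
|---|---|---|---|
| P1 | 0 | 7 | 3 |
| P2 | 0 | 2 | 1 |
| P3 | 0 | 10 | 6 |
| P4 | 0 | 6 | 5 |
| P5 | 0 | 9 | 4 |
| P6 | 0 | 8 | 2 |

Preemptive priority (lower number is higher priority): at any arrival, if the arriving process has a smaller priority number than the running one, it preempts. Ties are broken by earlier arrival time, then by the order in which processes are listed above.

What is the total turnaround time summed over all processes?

129

Schedule: | P2 0-2 | P6 2-10 | P1 10-17 | P5 17-26 | P4 26-32 | P3 32-42 |
Completion: P1=17  P2=2  P3=42  P4=32  P5=26  P6=10
Turnaround = completion − arrival: P1=17, P2=2, P3=42, P4=32, P5=26, P6=10
Total turnaround = 17 + 2 + 42 + 32 + 26 + 10 = 129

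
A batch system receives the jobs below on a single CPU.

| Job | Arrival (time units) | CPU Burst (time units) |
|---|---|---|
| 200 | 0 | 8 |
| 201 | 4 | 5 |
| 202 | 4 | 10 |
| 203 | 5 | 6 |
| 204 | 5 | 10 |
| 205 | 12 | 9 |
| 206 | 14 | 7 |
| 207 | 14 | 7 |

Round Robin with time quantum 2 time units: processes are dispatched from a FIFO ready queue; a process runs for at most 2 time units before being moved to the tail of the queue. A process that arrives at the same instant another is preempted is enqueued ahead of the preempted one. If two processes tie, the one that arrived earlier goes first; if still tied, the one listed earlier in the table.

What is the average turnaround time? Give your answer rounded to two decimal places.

40.63

Schedule: | 200 0-4 | 201 4-6 | 202 6-8 | 200 8-10 | 203 10-12 | 204 12-14 | 201 14-16 | 202 16-18 | 200 18-20 | 205 20-22 | 203 22-24 | 206 24-26 | 207 26-28 | 204 28-30 | 201 30-31 | 202 31-33 | 205 33-35 | 203 35-37 | 206 37-39 | 207 39-41 | 204 41-43 | 202 43-45 | 205 45-47 | 206 47-49 | 207 49-51 | 204 51-53 | 202 53-55 | 205 55-57 | 206 57-58 | 207 58-59 | 204 59-61 | 205 61-62 |
Completion: 200=20  201=31  202=55  203=37  204=61  205=62  206=58  207=59
Turnaround (C−A): 200=20  201=27  202=51  203=32  204=56  205=50  206=44  207=45
Turnaround times: 200=20, 201=27, 202=51, 203=32, 204=56, 205=50, 206=44, 207=45
Average turnaround = (20+27+51+32+56+50+44+45) / 8 = 325/8 = 40.63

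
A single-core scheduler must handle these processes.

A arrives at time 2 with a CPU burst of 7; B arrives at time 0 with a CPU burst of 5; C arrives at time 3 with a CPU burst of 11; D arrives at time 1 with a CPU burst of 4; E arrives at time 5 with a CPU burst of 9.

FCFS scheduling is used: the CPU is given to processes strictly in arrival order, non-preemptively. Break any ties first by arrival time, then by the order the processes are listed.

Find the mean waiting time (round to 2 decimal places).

9.20

Timeline: | B 0-5 | D 5-9 | A 9-16 | C 16-27 | E 27-36 |
Completion: A=16  B=5  C=27  D=9  E=36
Waiting times: A=7, B=0, C=13, D=4, E=22
Average waiting = (7+0+13+4+22) / 5 = 46/5 = 9.20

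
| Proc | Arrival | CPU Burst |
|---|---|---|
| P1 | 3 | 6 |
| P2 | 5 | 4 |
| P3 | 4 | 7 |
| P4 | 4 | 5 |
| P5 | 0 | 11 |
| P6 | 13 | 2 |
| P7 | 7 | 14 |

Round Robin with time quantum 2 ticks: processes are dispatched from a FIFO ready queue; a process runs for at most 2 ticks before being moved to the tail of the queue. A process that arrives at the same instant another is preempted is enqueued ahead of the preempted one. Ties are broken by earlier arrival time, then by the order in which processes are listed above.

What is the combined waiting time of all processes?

Schedule: | P5 0-4 | P1 4-6 | P3 6-8 | P4 8-10 | P5 10-12 | P2 12-14 | P1 14-16 | P7 16-18 | P3 18-20 | P4 20-22 | P5 22-24 | P6 24-26 | P2 26-28 | P1 28-30 | P7 30-32 | P3 32-34 | P4 34-35 | P5 35-37 | P7 37-39 | P3 39-40 | P5 40-41 | P7 41-49 |
Completion: P1=30  P2=28  P3=40  P4=35  P5=41  P6=26  P7=49
Turnaround (C−A): P1=27  P2=23  P3=36  P4=31  P5=41  P6=13  P7=42
Waiting = turnaround − burst: P1=21, P2=19, P3=29, P4=26, P5=30, P6=11, P7=28
Total waiting = 21 + 19 + 29 + 26 + 30 + 11 + 28 = 164

164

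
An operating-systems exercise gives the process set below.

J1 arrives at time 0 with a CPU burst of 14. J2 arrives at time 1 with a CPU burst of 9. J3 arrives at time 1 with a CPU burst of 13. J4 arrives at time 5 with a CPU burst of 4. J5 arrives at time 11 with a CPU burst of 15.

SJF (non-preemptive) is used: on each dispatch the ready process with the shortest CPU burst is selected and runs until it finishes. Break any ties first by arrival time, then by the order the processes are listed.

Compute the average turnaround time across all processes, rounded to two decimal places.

Schedule: | J1 0-14 | J4 14-18 | J2 18-27 | J3 27-40 | J5 40-55 |
Completion: J1=14  J2=27  J3=40  J4=18  J5=55
Turnaround (C−A): J1=14  J2=26  J3=39  J4=13  J5=44
Turnaround times: J1=14, J2=26, J3=39, J4=13, J5=44
Average turnaround = (14+26+39+13+44) / 5 = 136/5 = 27.20

27.20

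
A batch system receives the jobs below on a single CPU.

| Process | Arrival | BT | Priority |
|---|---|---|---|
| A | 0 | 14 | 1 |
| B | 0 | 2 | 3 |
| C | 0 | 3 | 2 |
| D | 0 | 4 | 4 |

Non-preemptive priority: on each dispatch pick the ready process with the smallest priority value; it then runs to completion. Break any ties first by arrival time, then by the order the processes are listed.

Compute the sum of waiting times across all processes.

Gantt: | A 0-14 | C 14-17 | B 17-19 | D 19-23 |
Completion: A=14  B=19  C=17  D=23
Turnaround (C−A): A=14  B=19  C=17  D=23
Waiting = turnaround − burst: A=0, B=17, C=14, D=19
Total waiting = 0 + 17 + 14 + 19 = 50

50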